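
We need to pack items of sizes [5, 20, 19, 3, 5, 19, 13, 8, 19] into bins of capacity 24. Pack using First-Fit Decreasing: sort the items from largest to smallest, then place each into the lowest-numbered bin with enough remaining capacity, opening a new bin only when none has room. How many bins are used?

Sorted descending: 20, 19, 19, 19, 13, 8, 5, 5, 3.
20 → bin 1 (remaining 4)
19 → bin 2 (remaining 5)
19 → bin 3 (remaining 5)
19 → bin 4 (remaining 5)
13 → bin 5 (remaining 11)
8 → bin 5 (remaining 3)
5 → bin 2 (remaining 0)
5 → bin 3 (remaining 0)
3 → bin 1 (remaining 1)
Final bins: [20,3] [19,5] [19,5] [19] [13,8].

5 bins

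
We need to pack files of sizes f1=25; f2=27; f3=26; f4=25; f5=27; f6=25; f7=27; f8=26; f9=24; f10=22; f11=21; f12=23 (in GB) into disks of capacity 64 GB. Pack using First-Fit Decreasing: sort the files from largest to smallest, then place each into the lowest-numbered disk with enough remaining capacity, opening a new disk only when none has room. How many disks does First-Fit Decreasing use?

6 disks

Sorted descending: 27, 27, 27, 26, 26, 25, 25, 25, 24, 23, 22, 21.
disk 1: place 27 GB, 37 GB left
disk 1: place 27 GB, 10 GB left
disk 2: place 27 GB, 37 GB left
disk 2: place 26 GB, 11 GB left
disk 3: place 26 GB, 38 GB left
disk 3: place 25 GB, 13 GB left
disk 4: place 25 GB, 39 GB left
disk 4: place 25 GB, 14 GB left
disk 5: place 24 GB, 40 GB left
disk 5: place 23 GB, 17 GB left
disk 6: place 22 GB, 42 GB left
disk 6: place 21 GB, 21 GB left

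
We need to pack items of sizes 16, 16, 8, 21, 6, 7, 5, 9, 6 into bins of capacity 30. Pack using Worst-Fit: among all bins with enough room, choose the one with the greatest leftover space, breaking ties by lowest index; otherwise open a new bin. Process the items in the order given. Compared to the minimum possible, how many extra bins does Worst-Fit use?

Worst-Fit: [16,8] [16,6,5] [21,7] [9,6] → 4 bins.
Total size 94; any packing needs at least ⌈94/30⌉ = 4 bins.
So 4 is already optimal.

0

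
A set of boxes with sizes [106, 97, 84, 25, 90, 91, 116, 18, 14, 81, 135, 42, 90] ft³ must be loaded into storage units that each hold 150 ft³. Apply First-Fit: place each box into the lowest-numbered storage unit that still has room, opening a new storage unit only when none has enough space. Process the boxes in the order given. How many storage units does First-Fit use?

Put 106 ft³ in storage unit 1; 44 ft³ remain.
Put 97 ft³ in storage unit 2; 53 ft³ remain.
Put 84 ft³ in storage unit 3; 66 ft³ remain.
Put 25 ft³ in storage unit 1; 19 ft³ remain.
Put 90 ft³ in storage unit 4; 60 ft³ remain.
Put 91 ft³ in storage unit 5; 59 ft³ remain.
Put 116 ft³ in storage unit 6; 34 ft³ remain.
Put 18 ft³ in storage unit 1; 1 ft³ remain.
Put 14 ft³ in storage unit 2; 39 ft³ remain.
Put 81 ft³ in storage unit 7; 69 ft³ remain.
Put 135 ft³ in storage unit 8; 15 ft³ remain.
Put 42 ft³ in storage unit 3; 24 ft³ remain.
Put 90 ft³ in storage unit 9; 60 ft³ remain.

9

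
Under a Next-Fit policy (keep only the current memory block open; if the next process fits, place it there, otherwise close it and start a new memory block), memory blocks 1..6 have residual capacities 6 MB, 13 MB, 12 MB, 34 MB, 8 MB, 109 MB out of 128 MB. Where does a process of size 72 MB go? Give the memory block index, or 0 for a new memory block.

Next-Fit only looks at memory block 6, which has 109 MB free.
72 MB fits there.

6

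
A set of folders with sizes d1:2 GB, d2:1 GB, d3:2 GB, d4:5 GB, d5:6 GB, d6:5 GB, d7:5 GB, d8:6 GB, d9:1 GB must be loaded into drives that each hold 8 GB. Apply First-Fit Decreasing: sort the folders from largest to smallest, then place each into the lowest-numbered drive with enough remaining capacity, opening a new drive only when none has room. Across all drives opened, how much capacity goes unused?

Sorted descending: 6, 6, 5, 5, 5, 2, 2, 1, 1.
drive 1: place 6 GB, 2 GB left
drive 2: place 6 GB, 2 GB left
drive 3: place 5 GB, 3 GB left
drive 4: place 5 GB, 3 GB left
drive 5: place 5 GB, 3 GB left
drive 1: place 2 GB, 0 GB left
drive 2: place 2 GB, 0 GB left
drive 3: place 1 GB, 2 GB left
drive 3: place 1 GB, 1 GB left
5 drives × 8 GB = 40 GB; used 33 GB; unused 7 GB.

7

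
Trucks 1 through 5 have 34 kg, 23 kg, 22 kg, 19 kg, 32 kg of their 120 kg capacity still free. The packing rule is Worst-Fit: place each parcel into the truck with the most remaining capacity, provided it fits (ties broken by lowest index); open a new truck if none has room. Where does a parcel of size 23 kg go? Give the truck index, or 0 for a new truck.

1

Trucks with room: truck 1 (34 kg), truck 2 (23 kg), truck 5 (32 kg).
Most room is truck 1 with 34 kg free.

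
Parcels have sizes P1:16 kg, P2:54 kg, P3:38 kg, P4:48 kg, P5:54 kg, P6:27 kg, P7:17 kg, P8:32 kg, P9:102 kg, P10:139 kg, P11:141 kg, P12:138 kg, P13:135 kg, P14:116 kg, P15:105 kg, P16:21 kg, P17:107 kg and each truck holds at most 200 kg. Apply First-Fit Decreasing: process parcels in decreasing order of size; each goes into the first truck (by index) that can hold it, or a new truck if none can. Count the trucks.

Sorted descending: 141, 139, 138, 135, 116, 107, 105, 102, 54, 54, 48, 38, 32, 27, 21, 17, 16.
truck 1: place 141 kg, 59 kg left
truck 2: place 139 kg, 61 kg left
truck 3: place 138 kg, 62 kg left
truck 4: place 135 kg, 65 kg left
truck 5: place 116 kg, 84 kg left
truck 6: place 107 kg, 93 kg left
truck 7: place 105 kg, 95 kg left
truck 8: place 102 kg, 98 kg left
truck 1: place 54 kg, 5 kg left
truck 2: place 54 kg, 7 kg left
truck 3: place 48 kg, 14 kg left
truck 4: place 38 kg, 27 kg left
truck 5: place 32 kg, 52 kg left
truck 4: place 27 kg, 0 kg left
truck 5: place 21 kg, 31 kg left
truck 5: place 17 kg, 14 kg left
truck 6: place 16 kg, 77 kg left

8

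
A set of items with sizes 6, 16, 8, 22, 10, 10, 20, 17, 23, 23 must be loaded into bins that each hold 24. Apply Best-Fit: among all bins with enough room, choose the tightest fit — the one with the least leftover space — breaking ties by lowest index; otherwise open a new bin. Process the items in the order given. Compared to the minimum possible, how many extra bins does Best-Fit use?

Best-Fit: [6,16] [8,10] [22] [10] [20] [17] [23] [23] → 8 bins.
Total size 155; any packing needs at least ⌈155/24⌉ = 7 bins.
An optimal packing achieves that bound: [23] [23] [22] [20] [17,6] [16,8] [10,10] → 7 bins.
Excess: 8 − 7 = 1.

1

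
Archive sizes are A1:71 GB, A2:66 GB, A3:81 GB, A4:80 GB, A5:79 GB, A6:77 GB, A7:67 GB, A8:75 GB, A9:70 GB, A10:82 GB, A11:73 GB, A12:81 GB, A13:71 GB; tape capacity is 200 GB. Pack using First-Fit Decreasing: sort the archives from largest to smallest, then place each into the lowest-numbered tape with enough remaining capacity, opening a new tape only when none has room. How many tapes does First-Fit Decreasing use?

Sorted descending: 82, 81, 81, 80, 79, 77, 75, 73, 71, 71, 70, 67, 66.
tape 1: place 82 GB, 118 GB left
tape 1: place 81 GB, 37 GB left
tape 2: place 81 GB, 119 GB left
tape 2: place 80 GB, 39 GB left
tape 3: place 79 GB, 121 GB left
tape 3: place 77 GB, 44 GB left
tape 4: place 75 GB, 125 GB left
tape 4: place 73 GB, 52 GB left
tape 5: place 71 GB, 129 GB left
tape 5: place 71 GB, 58 GB left
tape 6: place 70 GB, 130 GB left
tape 6: place 67 GB, 63 GB left
tape 7: place 66 GB, 134 GB left
Final tapes: [82,81] [81,80] [79,77] [75,73] [71,71] [70,67] [66].

7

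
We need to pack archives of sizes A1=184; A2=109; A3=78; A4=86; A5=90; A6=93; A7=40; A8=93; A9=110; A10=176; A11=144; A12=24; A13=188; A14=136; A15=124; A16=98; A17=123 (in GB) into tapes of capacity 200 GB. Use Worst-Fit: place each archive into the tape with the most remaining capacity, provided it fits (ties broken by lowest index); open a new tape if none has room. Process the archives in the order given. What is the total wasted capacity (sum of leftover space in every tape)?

704

A1 (184 GB) → tape 1 (remaining 16 GB)
A2 (109 GB) → tape 2 (remaining 91 GB)
A3 (78 GB) → tape 2 (remaining 13 GB)
A4 (86 GB) → tape 3 (remaining 114 GB)
A5 (90 GB) → tape 3 (remaining 24 GB)
A6 (93 GB) → tape 4 (remaining 107 GB)
A7 (40 GB) → tape 4 (remaining 67 GB)
A8 (93 GB) → tape 5 (remaining 107 GB)
A9 (110 GB) → tape 6 (remaining 90 GB)
A10 (176 GB) → tape 7 (remaining 24 GB)
A11 (144 GB) → tape 8 (remaining 56 GB)
A12 (24 GB) → tape 5 (remaining 83 GB)
A13 (188 GB) → tape 9 (remaining 12 GB)
A14 (136 GB) → tape 10 (remaining 64 GB)
A15 (124 GB) → tape 11 (remaining 76 GB)
A16 (98 GB) → tape 12 (remaining 102 GB)
A17 (123 GB) → tape 13 (remaining 77 GB)
13 tapes × 200 GB = 2600 GB; used 1896 GB; unused 704 GB.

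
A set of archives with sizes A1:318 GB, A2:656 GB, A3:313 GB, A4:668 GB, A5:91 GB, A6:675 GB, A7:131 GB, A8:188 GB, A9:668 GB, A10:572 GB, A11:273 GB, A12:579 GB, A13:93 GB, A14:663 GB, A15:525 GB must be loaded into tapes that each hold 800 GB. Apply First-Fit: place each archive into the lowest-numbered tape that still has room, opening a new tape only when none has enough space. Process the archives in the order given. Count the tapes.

9 tapes

Put A1 (318 GB) in tape 1; 482 GB remain.
Put A2 (656 GB) in tape 2; 144 GB remain.
Put A3 (313 GB) in tape 1; 169 GB remain.
Put A4 (668 GB) in tape 3; 132 GB remain.
Put A5 (91 GB) in tape 1; 78 GB remain.
Put A6 (675 GB) in tape 4; 125 GB remain.
Put A7 (131 GB) in tape 2; 13 GB remain.
Put A8 (188 GB) in tape 5; 612 GB remain.
Put A9 (668 GB) in tape 6; 132 GB remain.
Put A10 (572 GB) in tape 5; 40 GB remain.
Put A11 (273 GB) in tape 7; 527 GB remain.
Put A12 (579 GB) in tape 8; 221 GB remain.
Put A13 (93 GB) in tape 3; 39 GB remain.
Put A14 (663 GB) in tape 9; 137 GB remain.
Put A15 (525 GB) in tape 7; 2 GB remain.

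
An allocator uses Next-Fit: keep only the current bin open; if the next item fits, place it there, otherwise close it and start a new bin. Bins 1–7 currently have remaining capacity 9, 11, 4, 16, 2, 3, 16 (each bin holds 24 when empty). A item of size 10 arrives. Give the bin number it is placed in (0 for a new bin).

7

Next-Fit only looks at bin 7, which has 16 free.
10 fits there.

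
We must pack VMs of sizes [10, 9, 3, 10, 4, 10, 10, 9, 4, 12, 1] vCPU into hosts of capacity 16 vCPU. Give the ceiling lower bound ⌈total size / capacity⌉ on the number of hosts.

Total size = 10 + 9 + 3 + 10 + 4 + 10 + 10 + 9 + 4 + 12 + 1 = 82 vCPU.
⌈82 / 16⌉ = 6.

6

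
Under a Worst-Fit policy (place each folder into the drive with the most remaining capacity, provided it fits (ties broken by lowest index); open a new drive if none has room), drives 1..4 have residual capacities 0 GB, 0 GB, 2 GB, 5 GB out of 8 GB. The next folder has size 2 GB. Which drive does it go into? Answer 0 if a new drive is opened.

4

Drives with room: drive 3 (2 GB), drive 4 (5 GB).
Most room is drive 4 with 5 GB free.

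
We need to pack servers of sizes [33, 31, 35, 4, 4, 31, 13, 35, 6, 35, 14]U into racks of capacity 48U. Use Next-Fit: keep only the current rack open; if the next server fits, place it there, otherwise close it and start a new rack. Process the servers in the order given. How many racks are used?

7

rack 1: place 33U, 15U left
rack 2: place 31U, 17U left
rack 3: place 35U, 13U left
rack 3: place 4U, 9U left
rack 3: place 4U, 5U left
rack 4: place 31U, 17U left
rack 4: place 13U, 4U left
rack 5: place 35U, 13U left
rack 5: place 6U, 7U left
rack 6: place 35U, 13U left
rack 7: place 14U, 34U left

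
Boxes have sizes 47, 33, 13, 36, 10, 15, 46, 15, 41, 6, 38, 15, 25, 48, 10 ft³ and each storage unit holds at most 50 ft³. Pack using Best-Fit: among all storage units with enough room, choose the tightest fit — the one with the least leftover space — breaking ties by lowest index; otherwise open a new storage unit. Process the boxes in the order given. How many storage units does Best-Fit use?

47 ft³ → storage unit 1 (remaining 3 ft³)
33 ft³ → storage unit 2 (remaining 17 ft³)
13 ft³ → storage unit 2 (remaining 4 ft³)
36 ft³ → storage unit 3 (remaining 14 ft³)
10 ft³ → storage unit 3 (remaining 4 ft³)
15 ft³ → storage unit 4 (remaining 35 ft³)
46 ft³ → storage unit 5 (remaining 4 ft³)
15 ft³ → storage unit 4 (remaining 20 ft³)
41 ft³ → storage unit 6 (remaining 9 ft³)
6 ft³ → storage unit 6 (remaining 3 ft³)
38 ft³ → storage unit 7 (remaining 12 ft³)
15 ft³ → storage unit 4 (remaining 5 ft³)
25 ft³ → storage unit 8 (remaining 25 ft³)
48 ft³ → storage unit 9 (remaining 2 ft³)
10 ft³ → storage unit 7 (remaining 2 ft³)
Final storage units: [47] [33,13] [36,10] [15,15,15] [46] [41,6] [38,10] [25] [48].

9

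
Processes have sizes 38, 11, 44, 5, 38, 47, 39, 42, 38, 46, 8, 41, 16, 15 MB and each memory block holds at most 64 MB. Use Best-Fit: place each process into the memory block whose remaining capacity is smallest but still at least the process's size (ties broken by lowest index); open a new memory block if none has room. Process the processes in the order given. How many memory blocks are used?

memory block 1: place 38 MB, 26 MB left
memory block 1: place 11 MB, 15 MB left
memory block 2: place 44 MB, 20 MB left
memory block 1: place 5 MB, 10 MB left
memory block 3: place 38 MB, 26 MB left
memory block 4: place 47 MB, 17 MB left
memory block 5: place 39 MB, 25 MB left
memory block 6: place 42 MB, 22 MB left
memory block 7: place 38 MB, 26 MB left
memory block 8: place 46 MB, 18 MB left
memory block 1: place 8 MB, 2 MB left
memory block 9: place 41 MB, 23 MB left
memory block 4: place 16 MB, 1 MB left
memory block 8: place 15 MB, 3 MB left
Final memory blocks: [38,11,5,8] [44] [38] [47,16] [39] [42] [38] [46,15] [41].

9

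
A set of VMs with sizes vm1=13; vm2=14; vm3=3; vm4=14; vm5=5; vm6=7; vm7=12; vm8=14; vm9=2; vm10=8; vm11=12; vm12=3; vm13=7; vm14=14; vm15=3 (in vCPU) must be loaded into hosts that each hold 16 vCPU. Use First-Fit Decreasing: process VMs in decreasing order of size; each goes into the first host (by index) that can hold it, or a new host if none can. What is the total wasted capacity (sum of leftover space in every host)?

13

Sorted descending: 14, 14, 14, 14, 13, 12, 12, 8, 7, 7, 5, 3, 3, 3, 2.
Put 14 vCPU in host 1; 2 vCPU remain.
Put 14 vCPU in host 2; 2 vCPU remain.
Put 14 vCPU in host 3; 2 vCPU remain.
Put 14 vCPU in host 4; 2 vCPU remain.
Put 13 vCPU in host 5; 3 vCPU remain.
Put 12 vCPU in host 6; 4 vCPU remain.
Put 12 vCPU in host 7; 4 vCPU remain.
Put 8 vCPU in host 8; 8 vCPU remain.
Put 7 vCPU in host 8; 1 vCPU remain.
Put 7 vCPU in host 9; 9 vCPU remain.
Put 5 vCPU in host 9; 4 vCPU remain.
Put 3 vCPU in host 5; 0 vCPU remain.
Put 3 vCPU in host 6; 1 vCPU remain.
Put 3 vCPU in host 7; 1 vCPU remain.
Put 2 vCPU in host 1; 0 vCPU remain.
9 hosts × 16 vCPU = 144 vCPU; used 131 vCPU; unused 13 vCPU.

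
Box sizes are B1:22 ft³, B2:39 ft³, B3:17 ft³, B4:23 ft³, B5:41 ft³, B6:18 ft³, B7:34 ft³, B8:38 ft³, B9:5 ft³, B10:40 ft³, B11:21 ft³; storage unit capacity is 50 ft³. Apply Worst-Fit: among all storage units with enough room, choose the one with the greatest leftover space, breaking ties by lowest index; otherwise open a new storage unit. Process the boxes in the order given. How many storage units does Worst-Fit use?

8

storage unit 1: place B1 (22 ft³), 28 ft³ left
storage unit 2: place B2 (39 ft³), 11 ft³ left
storage unit 1: place B3 (17 ft³), 11 ft³ left
storage unit 3: place B4 (23 ft³), 27 ft³ left
storage unit 4: place B5 (41 ft³), 9 ft³ left
storage unit 3: place B6 (18 ft³), 9 ft³ left
storage unit 5: place B7 (34 ft³), 16 ft³ left
storage unit 6: place B8 (38 ft³), 12 ft³ left
storage unit 5: place B9 (5 ft³), 11 ft³ left
storage unit 7: place B10 (40 ft³), 10 ft³ left
storage unit 8: place B11 (21 ft³), 29 ft³ left
Final storage units: [22,17] [39] [23,18] [41] [34,5] [38] [40] [21].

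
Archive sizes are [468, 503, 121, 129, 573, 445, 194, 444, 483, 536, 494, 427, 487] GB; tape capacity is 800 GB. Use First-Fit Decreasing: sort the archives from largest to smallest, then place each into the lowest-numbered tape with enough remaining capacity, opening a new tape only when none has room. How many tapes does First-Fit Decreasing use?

10

Sorted descending: 573, 536, 503, 494, 487, 483, 468, 445, 444, 427, 194, 129, 121.
tape 1: place 573 GB, 227 GB left
tape 2: place 536 GB, 264 GB left
tape 3: place 503 GB, 297 GB left
tape 4: place 494 GB, 306 GB left
tape 5: place 487 GB, 313 GB left
tape 6: place 483 GB, 317 GB left
tape 7: place 468 GB, 332 GB left
tape 8: place 445 GB, 355 GB left
tape 9: place 444 GB, 356 GB left
tape 10: place 427 GB, 373 GB left
tape 1: place 194 GB, 33 GB left
tape 2: place 129 GB, 135 GB left
tape 2: place 121 GB, 14 GB left
Final tapes: [573,194] [536,129,121] [503] [494] [487] [483] [468] [445] [444] [427].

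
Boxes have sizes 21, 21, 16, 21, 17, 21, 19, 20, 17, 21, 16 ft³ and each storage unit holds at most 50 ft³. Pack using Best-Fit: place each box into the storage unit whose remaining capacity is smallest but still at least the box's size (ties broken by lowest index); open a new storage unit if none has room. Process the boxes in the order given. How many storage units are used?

Put 21 ft³ in storage unit 1; 29 ft³ remain.
Put 21 ft³ in storage unit 1; 8 ft³ remain.
Put 16 ft³ in storage unit 2; 34 ft³ remain.
Put 21 ft³ in storage unit 2; 13 ft³ remain.
Put 17 ft³ in storage unit 3; 33 ft³ remain.
Put 21 ft³ in storage unit 3; 12 ft³ remain.
Put 19 ft³ in storage unit 4; 31 ft³ remain.
Put 20 ft³ in storage unit 4; 11 ft³ remain.
Put 17 ft³ in storage unit 5; 33 ft³ remain.
Put 21 ft³ in storage unit 5; 12 ft³ remain.
Put 16 ft³ in storage unit 6; 34 ft³ remain.

6 storage units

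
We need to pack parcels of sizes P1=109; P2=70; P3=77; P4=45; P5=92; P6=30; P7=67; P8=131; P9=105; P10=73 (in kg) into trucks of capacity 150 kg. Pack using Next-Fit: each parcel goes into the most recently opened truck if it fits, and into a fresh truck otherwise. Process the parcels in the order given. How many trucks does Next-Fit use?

7

Put P1 (109 kg) in truck 1; 41 kg remain.
Put P2 (70 kg) in truck 2; 80 kg remain.
Put P3 (77 kg) in truck 2; 3 kg remain.
Put P4 (45 kg) in truck 3; 105 kg remain.
Put P5 (92 kg) in truck 3; 13 kg remain.
Put P6 (30 kg) in truck 4; 120 kg remain.
Put P7 (67 kg) in truck 4; 53 kg remain.
Put P8 (131 kg) in truck 5; 19 kg remain.
Put P9 (105 kg) in truck 6; 45 kg remain.
Put P10 (73 kg) in truck 7; 77 kg remain.
Final trucks: [109] [70,77] [45,92] [30,67] [131] [105] [73].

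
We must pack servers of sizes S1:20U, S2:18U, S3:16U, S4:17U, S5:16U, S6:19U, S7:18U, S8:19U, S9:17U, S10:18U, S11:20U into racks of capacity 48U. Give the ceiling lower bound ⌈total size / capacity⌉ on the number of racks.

5 racks

Total size = 20 + 18 + 16 + 17 + 16 + 19 + 18 + 19 + 17 + 18 + 20 = 198U.
⌈198 / 48⌉ = 5.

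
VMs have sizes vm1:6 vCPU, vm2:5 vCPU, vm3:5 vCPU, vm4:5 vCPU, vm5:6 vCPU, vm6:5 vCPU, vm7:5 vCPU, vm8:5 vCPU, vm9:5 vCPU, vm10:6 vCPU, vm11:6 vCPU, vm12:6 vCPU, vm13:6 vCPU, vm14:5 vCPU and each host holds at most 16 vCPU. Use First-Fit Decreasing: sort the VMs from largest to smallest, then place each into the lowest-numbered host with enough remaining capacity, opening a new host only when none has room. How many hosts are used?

6

Sorted descending: 6, 6, 6, 6, 6, 6, 5, 5, 5, 5, 5, 5, 5, 5.
Put 6 vCPU in host 1; 10 vCPU remain.
Put 6 vCPU in host 1; 4 vCPU remain.
Put 6 vCPU in host 2; 10 vCPU remain.
Put 6 vCPU in host 2; 4 vCPU remain.
Put 6 vCPU in host 3; 10 vCPU remain.
Put 6 vCPU in host 3; 4 vCPU remain.
Put 5 vCPU in host 4; 11 vCPU remain.
Put 5 vCPU in host 4; 6 vCPU remain.
Put 5 vCPU in host 4; 1 vCPU remain.
Put 5 vCPU in host 5; 11 vCPU remain.
Put 5 vCPU in host 5; 6 vCPU remain.
Put 5 vCPU in host 5; 1 vCPU remain.
Put 5 vCPU in host 6; 11 vCPU remain.
Put 5 vCPU in host 6; 6 vCPU remain.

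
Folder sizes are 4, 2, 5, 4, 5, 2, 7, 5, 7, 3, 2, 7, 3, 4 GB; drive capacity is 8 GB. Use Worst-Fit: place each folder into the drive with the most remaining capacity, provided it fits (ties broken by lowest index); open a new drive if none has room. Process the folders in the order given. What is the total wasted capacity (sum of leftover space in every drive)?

drive 1: place 4 GB, 4 GB left
drive 1: place 2 GB, 2 GB left
drive 2: place 5 GB, 3 GB left
drive 3: place 4 GB, 4 GB left
drive 4: place 5 GB, 3 GB left
drive 3: place 2 GB, 2 GB left
drive 5: place 7 GB, 1 GB left
drive 6: place 5 GB, 3 GB left
drive 7: place 7 GB, 1 GB left
drive 2: place 3 GB, 0 GB left
drive 4: place 2 GB, 1 GB left
drive 8: place 7 GB, 1 GB left
drive 6: place 3 GB, 0 GB left
drive 9: place 4 GB, 4 GB left
9 drives × 8 GB = 72 GB; used 60 GB; unused 12 GB.

12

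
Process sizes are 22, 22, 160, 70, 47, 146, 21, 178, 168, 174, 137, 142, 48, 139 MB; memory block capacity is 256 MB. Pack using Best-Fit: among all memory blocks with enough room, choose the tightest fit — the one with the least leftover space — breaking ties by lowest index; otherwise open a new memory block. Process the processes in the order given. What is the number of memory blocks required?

22 MB → memory block 1 (remaining 234 MB)
22 MB → memory block 1 (remaining 212 MB)
160 MB → memory block 1 (remaining 52 MB)
70 MB → memory block 2 (remaining 186 MB)
47 MB → memory block 1 (remaining 5 MB)
146 MB → memory block 2 (remaining 40 MB)
21 MB → memory block 2 (remaining 19 MB)
178 MB → memory block 3 (remaining 78 MB)
168 MB → memory block 4 (remaining 88 MB)
174 MB → memory block 5 (remaining 82 MB)
137 MB → memory block 6 (remaining 119 MB)
142 MB → memory block 7 (remaining 114 MB)
48 MB → memory block 3 (remaining 30 MB)
139 MB → memory block 8 (remaining 117 MB)
Final memory blocks: [22,22,160,47] [70,146,21] [178,48] [168] [174] [137] [142] [139].

8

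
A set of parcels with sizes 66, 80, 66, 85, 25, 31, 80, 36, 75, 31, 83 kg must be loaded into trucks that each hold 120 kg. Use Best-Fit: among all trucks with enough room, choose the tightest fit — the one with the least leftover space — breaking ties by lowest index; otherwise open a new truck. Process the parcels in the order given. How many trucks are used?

7

Put 66 kg in truck 1; 54 kg remain.
Put 80 kg in truck 2; 40 kg remain.
Put 66 kg in truck 3; 54 kg remain.
Put 85 kg in truck 4; 35 kg remain.
Put 25 kg in truck 4; 10 kg remain.
Put 31 kg in truck 2; 9 kg remain.
Put 80 kg in truck 5; 40 kg remain.
Put 36 kg in truck 5; 4 kg remain.
Put 75 kg in truck 6; 45 kg remain.
Put 31 kg in truck 6; 14 kg remain.
Put 83 kg in truck 7; 37 kg remain.
Final trucks: [66] [80,31] [66] [85,25] [80,36] [75,31] [83].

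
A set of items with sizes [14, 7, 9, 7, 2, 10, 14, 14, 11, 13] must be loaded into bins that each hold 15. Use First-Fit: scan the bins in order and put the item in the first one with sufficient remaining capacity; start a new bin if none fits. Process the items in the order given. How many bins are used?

14 → bin 1 (remaining 1)
7 → bin 2 (remaining 8)
9 → bin 3 (remaining 6)
7 → bin 2 (remaining 1)
2 → bin 3 (remaining 4)
10 → bin 4 (remaining 5)
14 → bin 5 (remaining 1)
14 → bin 6 (remaining 1)
11 → bin 7 (remaining 4)
13 → bin 8 (remaining 2)

8 bins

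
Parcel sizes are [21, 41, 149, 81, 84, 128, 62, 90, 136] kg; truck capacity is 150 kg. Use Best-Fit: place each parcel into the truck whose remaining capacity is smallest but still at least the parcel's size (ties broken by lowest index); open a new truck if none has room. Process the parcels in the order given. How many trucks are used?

6

truck 1: place 21 kg, 129 kg left
truck 1: place 41 kg, 88 kg left
truck 2: place 149 kg, 1 kg left
truck 1: place 81 kg, 7 kg left
truck 3: place 84 kg, 66 kg left
truck 4: place 128 kg, 22 kg left
truck 3: place 62 kg, 4 kg left
truck 5: place 90 kg, 60 kg left
truck 6: place 136 kg, 14 kg left
Final trucks: [21,41,81] [149] [84,62] [128] [90] [136].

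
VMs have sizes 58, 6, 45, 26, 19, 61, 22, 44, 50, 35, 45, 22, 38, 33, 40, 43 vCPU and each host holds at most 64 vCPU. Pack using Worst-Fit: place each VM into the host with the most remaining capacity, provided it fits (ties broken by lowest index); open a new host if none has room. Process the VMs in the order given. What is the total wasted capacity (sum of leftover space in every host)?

181

58 vCPU → host 1 (remaining 6 vCPU)
6 vCPU → host 1 (remaining 0 vCPU)
45 vCPU → host 2 (remaining 19 vCPU)
26 vCPU → host 3 (remaining 38 vCPU)
19 vCPU → host 3 (remaining 19 vCPU)
61 vCPU → host 4 (remaining 3 vCPU)
22 vCPU → host 5 (remaining 42 vCPU)
44 vCPU → host 6 (remaining 20 vCPU)
50 vCPU → host 7 (remaining 14 vCPU)
35 vCPU → host 5 (remaining 7 vCPU)
45 vCPU → host 8 (remaining 19 vCPU)
22 vCPU → host 9 (remaining 42 vCPU)
38 vCPU → host 9 (remaining 4 vCPU)
33 vCPU → host 10 (remaining 31 vCPU)
40 vCPU → host 11 (remaining 24 vCPU)
43 vCPU → host 12 (remaining 21 vCPU)
12 hosts × 64 vCPU = 768 vCPU; used 587 vCPU; unused 181 vCPU.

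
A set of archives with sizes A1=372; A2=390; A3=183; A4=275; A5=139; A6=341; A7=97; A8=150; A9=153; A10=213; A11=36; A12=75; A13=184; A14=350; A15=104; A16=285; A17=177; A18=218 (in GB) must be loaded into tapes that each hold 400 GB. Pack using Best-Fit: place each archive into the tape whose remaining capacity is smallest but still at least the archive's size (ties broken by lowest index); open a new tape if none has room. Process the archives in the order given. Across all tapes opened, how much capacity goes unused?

Put A1 (372 GB) in tape 1; 28 GB remain.
Put A2 (390 GB) in tape 2; 10 GB remain.
Put A3 (183 GB) in tape 3; 217 GB remain.
Put A4 (275 GB) in tape 4; 125 GB remain.
Put A5 (139 GB) in tape 3; 78 GB remain.
Put A6 (341 GB) in tape 5; 59 GB remain.
Put A7 (97 GB) in tape 4; 28 GB remain.
Put A8 (150 GB) in tape 6; 250 GB remain.
Put A9 (153 GB) in tape 6; 97 GB remain.
Put A10 (213 GB) in tape 7; 187 GB remain.
Put A11 (36 GB) in tape 5; 23 GB remain.
Put A12 (75 GB) in tape 3; 3 GB remain.
Put A13 (184 GB) in tape 7; 3 GB remain.
Put A14 (350 GB) in tape 8; 50 GB remain.
Put A15 (104 GB) in tape 9; 296 GB remain.
Put A16 (285 GB) in tape 9; 11 GB remain.
Put A17 (177 GB) in tape 10; 223 GB remain.
Put A18 (218 GB) in tape 10; 5 GB remain.
10 tapes × 400 GB = 4000 GB; used 3742 GB; unused 258 GB.

258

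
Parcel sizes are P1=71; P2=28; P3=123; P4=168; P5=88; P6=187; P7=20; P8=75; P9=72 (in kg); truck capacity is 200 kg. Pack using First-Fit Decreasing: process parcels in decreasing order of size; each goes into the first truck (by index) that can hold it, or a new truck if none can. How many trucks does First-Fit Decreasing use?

5

Sorted descending: 187, 168, 123, 88, 75, 72, 71, 28, 20.
Put 187 kg in truck 1; 13 kg remain.
Put 168 kg in truck 2; 32 kg remain.
Put 123 kg in truck 3; 77 kg remain.
Put 88 kg in truck 4; 112 kg remain.
Put 75 kg in truck 3; 2 kg remain.
Put 72 kg in truck 4; 40 kg remain.
Put 71 kg in truck 5; 129 kg remain.
Put 28 kg in truck 2; 4 kg remain.
Put 20 kg in truck 4; 20 kg remain.
Final trucks: [187] [168,28] [123,75] [88,72,20] [71].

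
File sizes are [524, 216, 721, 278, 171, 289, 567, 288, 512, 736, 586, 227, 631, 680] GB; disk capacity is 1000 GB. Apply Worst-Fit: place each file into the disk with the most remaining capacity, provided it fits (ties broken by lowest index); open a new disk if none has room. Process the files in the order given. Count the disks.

Put 524 GB in disk 1; 476 GB remain.
Put 216 GB in disk 1; 260 GB remain.
Put 721 GB in disk 2; 279 GB remain.
Put 278 GB in disk 2; 1 GB remain.
Put 171 GB in disk 1; 89 GB remain.
Put 289 GB in disk 3; 711 GB remain.
Put 567 GB in disk 3; 144 GB remain.
Put 288 GB in disk 4; 712 GB remain.
Put 512 GB in disk 4; 200 GB remain.
Put 736 GB in disk 5; 264 GB remain.
Put 586 GB in disk 6; 414 GB remain.
Put 227 GB in disk 6; 187 GB remain.
Put 631 GB in disk 7; 369 GB remain.
Put 680 GB in disk 8; 320 GB remain.

8 disks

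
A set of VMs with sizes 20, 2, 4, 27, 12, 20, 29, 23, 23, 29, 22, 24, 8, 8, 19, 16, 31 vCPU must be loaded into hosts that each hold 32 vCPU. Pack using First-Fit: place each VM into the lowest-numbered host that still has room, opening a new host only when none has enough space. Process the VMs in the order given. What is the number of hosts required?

host 1: place 20 vCPU, 12 vCPU left
host 1: place 2 vCPU, 10 vCPU left
host 1: place 4 vCPU, 6 vCPU left
host 2: place 27 vCPU, 5 vCPU left
host 3: place 12 vCPU, 20 vCPU left
host 3: place 20 vCPU, 0 vCPU left
host 4: place 29 vCPU, 3 vCPU left
host 5: place 23 vCPU, 9 vCPU left
host 6: place 23 vCPU, 9 vCPU left
host 7: place 29 vCPU, 3 vCPU left
host 8: place 22 vCPU, 10 vCPU left
host 9: place 24 vCPU, 8 vCPU left
host 5: place 8 vCPU, 1 vCPU left
host 6: place 8 vCPU, 1 vCPU left
host 10: place 19 vCPU, 13 vCPU left
host 11: place 16 vCPU, 16 vCPU left
host 12: place 31 vCPU, 1 vCPU left
Final hosts: [20,2,4] [27] [12,20] [29] [23,8] [23,8] [29] [22] [24] [19] [16] [31].

12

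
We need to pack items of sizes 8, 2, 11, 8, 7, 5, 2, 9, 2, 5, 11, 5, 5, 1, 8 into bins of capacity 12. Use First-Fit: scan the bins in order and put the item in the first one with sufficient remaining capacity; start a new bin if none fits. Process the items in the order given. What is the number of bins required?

9

bin 1: place 8, 4 left
bin 1: place 2, 2 left
bin 2: place 11, 1 left
bin 3: place 8, 4 left
bin 4: place 7, 5 left
bin 4: place 5, 0 left
bin 1: place 2, 0 left
bin 5: place 9, 3 left
bin 3: place 2, 2 left
bin 6: place 5, 7 left
bin 7: place 11, 1 left
bin 6: place 5, 2 left
bin 8: place 5, 7 left
bin 2: place 1, 0 left
bin 9: place 8, 4 left
Final bins: [8,2,2] [11,1] [8,2] [7,5] [9] [5,5] [11] [5] [8].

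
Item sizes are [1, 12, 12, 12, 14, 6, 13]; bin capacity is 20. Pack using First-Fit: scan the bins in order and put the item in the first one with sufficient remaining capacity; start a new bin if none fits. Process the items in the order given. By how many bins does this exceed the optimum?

0

First-Fit: [1,12,6] [12] [12] [14] [13] → 5 bins.
5 items exceed 10 (half the capacity), and no two of those can share a bin, so at least 5 bins are needed.
So 5 is already optimal.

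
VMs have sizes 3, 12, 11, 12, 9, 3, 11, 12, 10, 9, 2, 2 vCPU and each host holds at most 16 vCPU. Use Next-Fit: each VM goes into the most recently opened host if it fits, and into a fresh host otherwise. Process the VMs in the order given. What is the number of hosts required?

3 vCPU → host 1 (remaining 13 vCPU)
12 vCPU → host 1 (remaining 1 vCPU)
11 vCPU → host 2 (remaining 5 vCPU)
12 vCPU → host 3 (remaining 4 vCPU)
9 vCPU → host 4 (remaining 7 vCPU)
3 vCPU → host 4 (remaining 4 vCPU)
11 vCPU → host 5 (remaining 5 vCPU)
12 vCPU → host 6 (remaining 4 vCPU)
10 vCPU → host 7 (remaining 6 vCPU)
9 vCPU → host 8 (remaining 7 vCPU)
2 vCPU → host 8 (remaining 5 vCPU)
2 vCPU → host 8 (remaining 3 vCPU)
Final hosts: [3,12] [11] [12] [9,3] [11] [12] [10] [9,2,2].

8 hosts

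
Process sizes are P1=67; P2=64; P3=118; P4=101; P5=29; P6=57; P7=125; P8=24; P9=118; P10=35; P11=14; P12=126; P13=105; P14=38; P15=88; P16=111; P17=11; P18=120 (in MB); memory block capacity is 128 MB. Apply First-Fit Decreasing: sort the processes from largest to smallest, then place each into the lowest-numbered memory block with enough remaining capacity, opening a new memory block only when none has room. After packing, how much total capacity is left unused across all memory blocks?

57

Sorted descending: 126, 125, 120, 118, 118, 111, 105, 101, 88, 67, 64, 57, 38, 35, 29, 24, 14, 11.
126 MB → memory block 1 (remaining 2 MB)
125 MB → memory block 2 (remaining 3 MB)
120 MB → memory block 3 (remaining 8 MB)
118 MB → memory block 4 (remaining 10 MB)
118 MB → memory block 5 (remaining 10 MB)
111 MB → memory block 6 (remaining 17 MB)
105 MB → memory block 7 (remaining 23 MB)
101 MB → memory block 8 (remaining 27 MB)
88 MB → memory block 9 (remaining 40 MB)
67 MB → memory block 10 (remaining 61 MB)
64 MB → memory block 11 (remaining 64 MB)
57 MB → memory block 10 (remaining 4 MB)
38 MB → memory block 9 (remaining 2 MB)
35 MB → memory block 11 (remaining 29 MB)
29 MB → memory block 11 (remaining 0 MB)
24 MB → memory block 8 (remaining 3 MB)
14 MB → memory block 6 (remaining 3 MB)
11 MB → memory block 7 (remaining 12 MB)
11 memory blocks × 128 MB = 1408 MB; used 1351 MB; unused 57 MB.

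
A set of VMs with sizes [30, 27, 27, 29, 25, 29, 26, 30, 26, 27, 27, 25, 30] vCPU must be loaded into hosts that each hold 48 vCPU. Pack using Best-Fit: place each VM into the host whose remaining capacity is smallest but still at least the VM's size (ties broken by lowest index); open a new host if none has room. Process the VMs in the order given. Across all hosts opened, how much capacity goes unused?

266

Put 30 vCPU in host 1; 18 vCPU remain.
Put 27 vCPU in host 2; 21 vCPU remain.
Put 27 vCPU in host 3; 21 vCPU remain.
Put 29 vCPU in host 4; 19 vCPU remain.
Put 25 vCPU in host 5; 23 vCPU remain.
Put 29 vCPU in host 6; 19 vCPU remain.
Put 26 vCPU in host 7; 22 vCPU remain.
Put 30 vCPU in host 8; 18 vCPU remain.
Put 26 vCPU in host 9; 22 vCPU remain.
Put 27 vCPU in host 10; 21 vCPU remain.
Put 27 vCPU in host 11; 21 vCPU remain.
Put 25 vCPU in host 12; 23 vCPU remain.
Put 30 vCPU in host 13; 18 vCPU remain.
13 hosts × 48 vCPU = 624 vCPU; used 358 vCPU; unused 266 vCPU.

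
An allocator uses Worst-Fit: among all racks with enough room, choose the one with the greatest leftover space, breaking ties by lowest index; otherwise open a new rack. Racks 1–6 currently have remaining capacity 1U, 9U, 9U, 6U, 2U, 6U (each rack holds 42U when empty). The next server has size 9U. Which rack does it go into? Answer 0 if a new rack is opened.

2

Racks with room: rack 2 (9U), rack 3 (9U).
Most room is rack 2 with 9U free.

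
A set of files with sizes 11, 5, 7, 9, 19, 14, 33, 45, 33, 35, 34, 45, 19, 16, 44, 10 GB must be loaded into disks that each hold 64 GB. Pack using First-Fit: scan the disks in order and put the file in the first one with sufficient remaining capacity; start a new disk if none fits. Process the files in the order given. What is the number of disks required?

Put 11 GB in disk 1; 53 GB remain.
Put 5 GB in disk 1; 48 GB remain.
Put 7 GB in disk 1; 41 GB remain.
Put 9 GB in disk 1; 32 GB remain.
Put 19 GB in disk 1; 13 GB remain.
Put 14 GB in disk 2; 50 GB remain.
Put 33 GB in disk 2; 17 GB remain.
Put 45 GB in disk 3; 19 GB remain.
Put 33 GB in disk 4; 31 GB remain.
Put 35 GB in disk 5; 29 GB remain.
Put 34 GB in disk 6; 30 GB remain.
Put 45 GB in disk 7; 19 GB remain.
Put 19 GB in disk 3; 0 GB remain.
Put 16 GB in disk 2; 1 GB remain.
Put 44 GB in disk 8; 20 GB remain.
Put 10 GB in disk 1; 3 GB remain.

8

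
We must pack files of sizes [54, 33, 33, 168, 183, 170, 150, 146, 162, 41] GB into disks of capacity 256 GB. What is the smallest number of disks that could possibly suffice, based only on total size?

Total size = 54 + 33 + 33 + 168 + 183 + 170 + 150 + 146 + 162 + 41 = 1140 GB.
⌈1140 / 256⌉ = 5.

5 disks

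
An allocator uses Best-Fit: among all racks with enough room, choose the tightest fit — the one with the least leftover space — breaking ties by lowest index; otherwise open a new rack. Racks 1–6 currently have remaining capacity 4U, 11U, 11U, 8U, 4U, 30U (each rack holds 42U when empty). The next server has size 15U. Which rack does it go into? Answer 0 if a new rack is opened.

6

Racks with room: rack 6 (30U).
Tightest fit is rack 6 with 30U free.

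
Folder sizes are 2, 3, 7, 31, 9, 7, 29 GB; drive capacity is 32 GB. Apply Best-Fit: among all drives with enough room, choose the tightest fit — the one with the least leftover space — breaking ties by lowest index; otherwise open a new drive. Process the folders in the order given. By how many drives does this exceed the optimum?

0

Best-Fit: [2,3,7,9,7] [31] [29] → 3 drives.
Total size 88 GB; any packing needs at least ⌈88/32⌉ = 3 drives.
So 3 is already optimal.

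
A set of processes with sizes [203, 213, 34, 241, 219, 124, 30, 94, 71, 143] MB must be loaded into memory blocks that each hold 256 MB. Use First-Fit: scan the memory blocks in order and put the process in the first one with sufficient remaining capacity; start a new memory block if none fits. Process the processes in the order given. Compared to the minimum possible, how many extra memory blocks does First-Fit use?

0

First-Fit: [203,34] [213,30] [241] [219] [124,94] [71,143] → 6 memory blocks.
Total size 1372 MB; any packing needs at least ⌈1372/256⌉ = 6 memory blocks.
So 6 is already optimal.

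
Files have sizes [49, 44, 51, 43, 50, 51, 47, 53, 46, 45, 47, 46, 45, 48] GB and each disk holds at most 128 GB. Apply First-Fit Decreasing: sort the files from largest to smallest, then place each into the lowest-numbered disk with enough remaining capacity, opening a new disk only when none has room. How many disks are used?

Sorted descending: 53, 51, 51, 50, 49, 48, 47, 47, 46, 46, 45, 45, 44, 43.
disk 1: place 53 GB, 75 GB left
disk 1: place 51 GB, 24 GB left
disk 2: place 51 GB, 77 GB left
disk 2: place 50 GB, 27 GB left
disk 3: place 49 GB, 79 GB left
disk 3: place 48 GB, 31 GB left
disk 4: place 47 GB, 81 GB left
disk 4: place 47 GB, 34 GB left
disk 5: place 46 GB, 82 GB left
disk 5: place 46 GB, 36 GB left
disk 6: place 45 GB, 83 GB left
disk 6: place 45 GB, 38 GB left
disk 7: place 44 GB, 84 GB left
disk 7: place 43 GB, 41 GB left
Final disks: [53,51] [51,50] [49,48] [47,47] [46,46] [45,45] [44,43].

7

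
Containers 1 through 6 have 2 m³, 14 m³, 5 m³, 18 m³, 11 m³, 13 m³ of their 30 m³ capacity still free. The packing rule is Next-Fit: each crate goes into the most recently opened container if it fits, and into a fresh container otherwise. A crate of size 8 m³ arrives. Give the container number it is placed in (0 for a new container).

Next-Fit only looks at container 6, which has 13 m³ free.
8 m³ fits there.

6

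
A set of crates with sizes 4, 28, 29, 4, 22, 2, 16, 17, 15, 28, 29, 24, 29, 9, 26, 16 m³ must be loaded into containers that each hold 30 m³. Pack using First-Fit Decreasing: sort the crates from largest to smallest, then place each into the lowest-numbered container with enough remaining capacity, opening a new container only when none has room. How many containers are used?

Sorted descending: 29, 29, 29, 28, 28, 26, 24, 22, 17, 16, 16, 15, 9, 4, 4, 2.
Put 29 m³ in container 1; 1 m³ remain.
Put 29 m³ in container 2; 1 m³ remain.
Put 29 m³ in container 3; 1 m³ remain.
Put 28 m³ in container 4; 2 m³ remain.
Put 28 m³ in container 5; 2 m³ remain.
Put 26 m³ in container 6; 4 m³ remain.
Put 24 m³ in container 7; 6 m³ remain.
Put 22 m³ in container 8; 8 m³ remain.
Put 17 m³ in container 9; 13 m³ remain.
Put 16 m³ in container 10; 14 m³ remain.
Put 16 m³ in container 11; 14 m³ remain.
Put 15 m³ in container 12; 15 m³ remain.
Put 9 m³ in container 9; 4 m³ remain.
Put 4 m³ in container 6; 0 m³ remain.
Put 4 m³ in container 7; 2 m³ remain.
Put 2 m³ in container 4; 0 m³ remain.
Final containers: [29] [29] [29] [28,2] [28] [26,4] [24,4] [22] [17,9] [16] [16] [15].

12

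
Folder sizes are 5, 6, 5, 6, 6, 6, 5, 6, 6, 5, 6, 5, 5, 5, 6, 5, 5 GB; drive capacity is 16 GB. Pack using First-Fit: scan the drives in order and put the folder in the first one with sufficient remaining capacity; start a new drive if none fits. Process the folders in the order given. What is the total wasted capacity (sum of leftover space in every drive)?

19

Put 5 GB in drive 1; 11 GB remain.
Put 6 GB in drive 1; 5 GB remain.
Put 5 GB in drive 1; 0 GB remain.
Put 6 GB in drive 2; 10 GB remain.
Put 6 GB in drive 2; 4 GB remain.
Put 6 GB in drive 3; 10 GB remain.
Put 5 GB in drive 3; 5 GB remain.
Put 6 GB in drive 4; 10 GB remain.
Put 6 GB in drive 4; 4 GB remain.
Put 5 GB in drive 3; 0 GB remain.
Put 6 GB in drive 5; 10 GB remain.
Put 5 GB in drive 5; 5 GB remain.
Put 5 GB in drive 5; 0 GB remain.
Put 5 GB in drive 6; 11 GB remain.
Put 6 GB in drive 6; 5 GB remain.
Put 5 GB in drive 6; 0 GB remain.
Put 5 GB in drive 7; 11 GB remain.
7 drives × 16 GB = 112 GB; used 93 GB; unused 19 GB.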